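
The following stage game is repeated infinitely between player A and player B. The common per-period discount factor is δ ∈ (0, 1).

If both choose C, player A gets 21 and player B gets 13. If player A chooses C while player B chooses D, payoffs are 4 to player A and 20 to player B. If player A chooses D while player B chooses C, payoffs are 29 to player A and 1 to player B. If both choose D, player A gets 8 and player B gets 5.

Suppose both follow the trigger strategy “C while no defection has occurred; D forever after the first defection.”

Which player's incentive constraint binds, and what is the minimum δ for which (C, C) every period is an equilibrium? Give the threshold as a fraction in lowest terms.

For player A: deviation gain 29−21 = 8, per-period punishment loss 21−8 = 13. IC gives δ ≥ 8/21.
For player B: gain 7, loss 8 per period, so δ ≥ 7/15.
The tighter constraint is player B's, so cooperation needs δ ≥ 7/15.

player B; δ ≥ 7/15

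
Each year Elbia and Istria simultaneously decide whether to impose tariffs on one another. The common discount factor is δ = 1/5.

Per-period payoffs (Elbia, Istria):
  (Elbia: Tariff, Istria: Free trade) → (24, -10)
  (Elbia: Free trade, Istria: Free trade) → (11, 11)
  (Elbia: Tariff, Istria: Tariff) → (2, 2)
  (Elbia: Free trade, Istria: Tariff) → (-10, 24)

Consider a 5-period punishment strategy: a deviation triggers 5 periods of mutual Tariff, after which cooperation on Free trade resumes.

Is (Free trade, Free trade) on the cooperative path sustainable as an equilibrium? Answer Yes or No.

Comparing payoff streams over the 6 periods until play realigns: cooperate → 11(1+δ+…+δ^5); deviate → 24 + 2(δ+…+δ^5).
Cooperation is sustained iff (11−2)(δ+…+δ^5) ≥ 24−11.
δ+…+δ^5 = 1/5·(1−(1/5)^5)/(1−1/5) = 0.2499, and (24−11)/(11−2) = 1.4444.
0.2499 < 1.4444, so cooperation is not sustainable.

No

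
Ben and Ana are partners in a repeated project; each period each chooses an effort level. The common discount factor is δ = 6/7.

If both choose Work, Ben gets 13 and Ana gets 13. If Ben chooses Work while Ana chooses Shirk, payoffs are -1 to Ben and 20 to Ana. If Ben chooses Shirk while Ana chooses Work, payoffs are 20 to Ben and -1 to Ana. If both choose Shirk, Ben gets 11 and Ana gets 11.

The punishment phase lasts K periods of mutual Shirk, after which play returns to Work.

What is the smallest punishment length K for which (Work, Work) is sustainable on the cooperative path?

IC: δ(1−δ^K)/(1−δ) ≥ (20−13)/(13−11) = 7/2.
With δ = 6/7: need 1 − δ^K ≥ 7/2·(1−6/7)/(6/7), i.e. δ^K ≤ 0.4167.
Since (6/7)^5 = 0.4627 and (6/7)^6 = 0.3966, the smallest such K is 6.

6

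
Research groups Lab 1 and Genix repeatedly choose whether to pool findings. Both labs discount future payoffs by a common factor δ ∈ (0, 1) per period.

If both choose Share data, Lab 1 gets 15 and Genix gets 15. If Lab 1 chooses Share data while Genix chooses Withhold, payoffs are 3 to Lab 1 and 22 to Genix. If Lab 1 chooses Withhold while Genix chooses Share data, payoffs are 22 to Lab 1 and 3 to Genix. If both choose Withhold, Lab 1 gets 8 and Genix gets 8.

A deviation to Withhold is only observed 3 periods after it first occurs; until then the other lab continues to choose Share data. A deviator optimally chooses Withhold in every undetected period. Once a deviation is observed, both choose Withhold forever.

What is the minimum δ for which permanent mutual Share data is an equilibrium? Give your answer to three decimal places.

0.794

Deviating for the 3 undetected periods gains 22−15 = 7 per period over cooperation, then loses 15−8 = 7 per period forever once punishment starts.
Gain: 7(1 + δ + … + δ^2); loss: 7·δ^3/(1−δ).
No profitable deviation ⇔ 7(1−δ^3) ≤ 7·δ^3, i.e. δ^3 ≥ 7/(7+7) = 1/2.
Hence δ ≥ (1/2)^(1/3) ≈ 0.794.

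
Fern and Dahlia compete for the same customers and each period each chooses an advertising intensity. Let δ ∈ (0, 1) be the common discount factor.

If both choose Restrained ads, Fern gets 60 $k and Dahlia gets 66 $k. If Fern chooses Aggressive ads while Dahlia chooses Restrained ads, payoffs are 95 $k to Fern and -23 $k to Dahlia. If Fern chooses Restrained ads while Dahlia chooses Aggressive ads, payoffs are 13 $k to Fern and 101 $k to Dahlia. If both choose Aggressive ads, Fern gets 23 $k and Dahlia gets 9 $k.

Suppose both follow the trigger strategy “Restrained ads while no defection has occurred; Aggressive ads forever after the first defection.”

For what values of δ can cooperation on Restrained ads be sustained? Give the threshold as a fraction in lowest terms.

Fern: cooperation gives 60 each period; deviation gives 95 once then 23 forever.
  60/(1−δ) ≥ 95 + 23δ/(1−δ) ⇒ δ ≥ 35/72.
Dahlia: cooperation gives 66 each period; deviation gives 101 once then 9 forever.
  δ ≥ 35/92.
Both must hold, so the binding constraint is Fern's: δ ≥ 35/72.

35/72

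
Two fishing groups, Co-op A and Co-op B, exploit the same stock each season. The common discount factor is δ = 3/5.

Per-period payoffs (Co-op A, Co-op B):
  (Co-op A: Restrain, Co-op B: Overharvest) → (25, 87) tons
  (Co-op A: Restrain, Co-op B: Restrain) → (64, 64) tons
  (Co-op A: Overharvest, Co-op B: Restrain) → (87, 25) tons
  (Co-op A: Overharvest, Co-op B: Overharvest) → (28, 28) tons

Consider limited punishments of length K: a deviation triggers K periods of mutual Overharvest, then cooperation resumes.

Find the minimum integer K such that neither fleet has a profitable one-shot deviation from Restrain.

No profitable deviation requires (64−28)(δ+…+δ^K) ≥ 87−64, i.e. δ+…+δ^K ≥ 23/36 ≈ 0.6389.
With δ = 3/5, the partial sums are K=1: 0.6000, K=2: 0.9600.
K = 2 is the first length at which the sum reaches 0.6389.

2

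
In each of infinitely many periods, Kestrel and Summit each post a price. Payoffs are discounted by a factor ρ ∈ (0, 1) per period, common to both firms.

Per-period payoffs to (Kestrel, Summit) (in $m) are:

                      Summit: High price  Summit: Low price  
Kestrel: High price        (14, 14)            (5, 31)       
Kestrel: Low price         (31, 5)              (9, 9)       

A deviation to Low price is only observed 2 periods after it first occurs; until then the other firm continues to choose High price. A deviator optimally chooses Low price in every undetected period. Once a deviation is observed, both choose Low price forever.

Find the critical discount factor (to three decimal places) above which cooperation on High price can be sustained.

The best deviation is to choose Low price for all 2 undetected periods, earning 31 each, then 9 forever once detected.
Deviation value: 31(1−ρ^2)/(1−ρ) + 9ρ^2/(1−ρ); cooperation value: 14/(1−ρ).
IC: 14 ≥ 31(1−ρ^2) + 9ρ^2 = 31 − 22ρ^2.
So ρ^2 ≥ 17/22, giving ρ ≥ (17/22)^(1/2) ≈ 0.879.

0.879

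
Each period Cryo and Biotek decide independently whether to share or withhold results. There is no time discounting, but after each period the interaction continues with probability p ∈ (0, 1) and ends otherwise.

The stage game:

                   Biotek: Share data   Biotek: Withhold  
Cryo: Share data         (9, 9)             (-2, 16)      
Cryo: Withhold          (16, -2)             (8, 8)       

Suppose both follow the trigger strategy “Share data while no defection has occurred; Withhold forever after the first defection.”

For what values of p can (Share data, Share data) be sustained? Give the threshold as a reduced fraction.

7/8

Expected cooperation value is 9 + p·9 + p²·9 + … = 9/(1−p); deviation gives 16 + p·8/(1−p).
9 ≥ 16(1−p) + 8p ⇒ 8p ≥ 7 ⇒ p ≥ 7/8.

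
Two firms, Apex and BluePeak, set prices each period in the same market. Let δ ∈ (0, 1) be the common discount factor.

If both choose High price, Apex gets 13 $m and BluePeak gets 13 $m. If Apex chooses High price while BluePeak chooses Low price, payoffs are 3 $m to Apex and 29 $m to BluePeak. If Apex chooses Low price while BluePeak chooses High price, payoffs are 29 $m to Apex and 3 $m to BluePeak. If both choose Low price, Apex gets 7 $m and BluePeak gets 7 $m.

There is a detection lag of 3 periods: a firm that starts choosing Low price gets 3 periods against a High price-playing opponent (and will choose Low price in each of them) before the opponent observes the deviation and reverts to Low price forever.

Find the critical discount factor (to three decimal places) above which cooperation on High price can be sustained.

0.899

Deviating for the 3 undetected periods gains 29−13 = 16 per period over cooperation, then loses 13−7 = 6 per period forever once punishment starts.
Gain: 16(1 + δ + … + δ^2); loss: 6·δ^3/(1−δ).
No profitable deviation ⇔ 16(1−δ^3) ≤ 6·δ^3, i.e. δ^3 ≥ 16/(16+6) = 8/11.
Hence δ ≥ (8/11)^(1/3) ≈ 0.899.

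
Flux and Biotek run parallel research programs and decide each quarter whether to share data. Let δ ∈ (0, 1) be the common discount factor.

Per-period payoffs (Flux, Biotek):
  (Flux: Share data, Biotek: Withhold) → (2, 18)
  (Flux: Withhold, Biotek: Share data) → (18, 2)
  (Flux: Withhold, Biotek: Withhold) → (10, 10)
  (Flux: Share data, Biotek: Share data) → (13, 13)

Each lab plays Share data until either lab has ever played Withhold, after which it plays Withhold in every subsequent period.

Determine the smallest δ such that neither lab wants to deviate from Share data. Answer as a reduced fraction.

Under grim trigger the critical discount factor is (T−C)/(T−P) with T = 18, C = 13, P = 10.
δ* = (18−13)/(18−10) = 5/8.

5/8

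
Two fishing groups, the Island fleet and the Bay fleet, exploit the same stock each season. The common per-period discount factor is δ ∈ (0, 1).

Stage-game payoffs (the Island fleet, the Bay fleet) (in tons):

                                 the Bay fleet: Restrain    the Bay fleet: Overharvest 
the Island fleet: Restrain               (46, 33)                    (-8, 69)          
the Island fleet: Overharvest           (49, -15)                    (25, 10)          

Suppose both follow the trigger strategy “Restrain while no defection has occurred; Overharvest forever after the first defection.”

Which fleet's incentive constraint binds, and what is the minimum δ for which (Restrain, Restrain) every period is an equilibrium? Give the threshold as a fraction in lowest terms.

the Island fleet: cooperation gives 46 each period; deviation gives 49 once then 25 forever.
  46/(1−δ) ≥ 49 + 25δ/(1−δ) ⇒ δ ≥ 3/24 = 1/8.
the Bay fleet: cooperation gives 33 each period; deviation gives 69 once then 10 forever.
  δ ≥ 36/59.
Both must hold, so the binding constraint is the Bay fleet's: δ ≥ 36/59.

the Bay fleet; δ ≥ 36/59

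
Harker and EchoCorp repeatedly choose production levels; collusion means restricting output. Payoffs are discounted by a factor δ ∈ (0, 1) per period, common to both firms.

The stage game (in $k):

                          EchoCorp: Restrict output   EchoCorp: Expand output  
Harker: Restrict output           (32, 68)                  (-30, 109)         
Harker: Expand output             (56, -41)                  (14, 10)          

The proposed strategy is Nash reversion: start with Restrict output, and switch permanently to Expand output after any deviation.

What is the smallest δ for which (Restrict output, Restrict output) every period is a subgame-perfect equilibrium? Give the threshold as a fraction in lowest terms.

4/7

Harker: cooperation gives 32 each period; deviation gives 56 once then 14 forever.
  32/(1−δ) ≥ 56 + 14δ/(1−δ) ⇒ δ ≥ 24/42 = 4/7.
EchoCorp: cooperation gives 68 each period; deviation gives 109 once then 10 forever.
  δ ≥ 41/99.
Both must hold, so the binding constraint is Harker's: δ ≥ 4/7.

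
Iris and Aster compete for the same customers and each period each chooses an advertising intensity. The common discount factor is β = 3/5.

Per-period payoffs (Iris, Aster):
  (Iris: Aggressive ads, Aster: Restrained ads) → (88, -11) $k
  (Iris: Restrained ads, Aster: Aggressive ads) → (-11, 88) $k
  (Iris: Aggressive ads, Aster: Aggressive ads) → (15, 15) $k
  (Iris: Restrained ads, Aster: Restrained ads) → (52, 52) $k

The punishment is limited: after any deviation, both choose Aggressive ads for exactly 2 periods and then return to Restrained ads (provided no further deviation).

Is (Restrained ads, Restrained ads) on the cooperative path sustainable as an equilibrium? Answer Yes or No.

IC: β+…+β^2 ≥ (88−52)/(52−15) = 36/37.
At β = 3/5: partial sum = 0.9600 < 0.9730. Cooperation not sustainable.

No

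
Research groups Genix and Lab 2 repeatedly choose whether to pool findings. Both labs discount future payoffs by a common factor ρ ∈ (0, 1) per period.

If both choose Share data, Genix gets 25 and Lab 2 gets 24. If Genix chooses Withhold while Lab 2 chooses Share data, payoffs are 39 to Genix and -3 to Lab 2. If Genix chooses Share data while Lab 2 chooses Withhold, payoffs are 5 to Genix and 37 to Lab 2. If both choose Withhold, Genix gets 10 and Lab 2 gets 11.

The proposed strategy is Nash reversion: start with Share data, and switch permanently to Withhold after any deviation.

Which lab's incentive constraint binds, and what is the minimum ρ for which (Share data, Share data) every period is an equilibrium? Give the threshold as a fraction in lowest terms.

Lab 2; ρ ≥ 1/2

Genix: cooperation gives 25 each period; deviation gives 39 once then 10 forever.
  25/(1−ρ) ≥ 39 + 10ρ/(1−ρ) ⇒ ρ ≥ 14/29.
Lab 2: cooperation gives 24 each period; deviation gives 37 once then 11 forever.
  ρ ≥ 13/26 = 1/2.
Both must hold, so the binding constraint is Lab 2's: ρ ≥ 1/2.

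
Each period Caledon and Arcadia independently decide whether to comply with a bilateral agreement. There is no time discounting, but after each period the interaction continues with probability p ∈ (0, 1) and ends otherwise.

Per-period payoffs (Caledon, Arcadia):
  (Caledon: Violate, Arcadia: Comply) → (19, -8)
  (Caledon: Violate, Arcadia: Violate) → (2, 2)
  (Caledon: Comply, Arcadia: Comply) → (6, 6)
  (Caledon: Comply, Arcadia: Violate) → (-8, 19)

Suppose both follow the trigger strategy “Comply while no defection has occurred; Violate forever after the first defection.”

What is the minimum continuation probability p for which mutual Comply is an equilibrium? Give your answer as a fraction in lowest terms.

Expected cooperation value is 6 + p·6 + p²·6 + … = 6/(1−p); deviation gives 19 + p·2/(1−p).
6 ≥ 19(1−p) + 2p ⇒ 17p ≥ 13 ⇒ p ≥ 13/17.

13/17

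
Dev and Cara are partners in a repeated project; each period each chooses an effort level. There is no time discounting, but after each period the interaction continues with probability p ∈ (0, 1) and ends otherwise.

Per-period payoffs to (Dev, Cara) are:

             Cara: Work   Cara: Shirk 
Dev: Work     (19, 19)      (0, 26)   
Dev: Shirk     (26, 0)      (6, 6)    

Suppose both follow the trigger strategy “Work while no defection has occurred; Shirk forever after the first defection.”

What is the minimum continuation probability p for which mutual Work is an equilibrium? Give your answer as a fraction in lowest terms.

With no time discounting, the continuation probability p plays the role of the discount factor.
Grim-trigger IC: 19/(1−p) ≥ 26 + 6p/(1−p) ⇒ p ≥ (26−19)/(26−6) = 7/20.

7/20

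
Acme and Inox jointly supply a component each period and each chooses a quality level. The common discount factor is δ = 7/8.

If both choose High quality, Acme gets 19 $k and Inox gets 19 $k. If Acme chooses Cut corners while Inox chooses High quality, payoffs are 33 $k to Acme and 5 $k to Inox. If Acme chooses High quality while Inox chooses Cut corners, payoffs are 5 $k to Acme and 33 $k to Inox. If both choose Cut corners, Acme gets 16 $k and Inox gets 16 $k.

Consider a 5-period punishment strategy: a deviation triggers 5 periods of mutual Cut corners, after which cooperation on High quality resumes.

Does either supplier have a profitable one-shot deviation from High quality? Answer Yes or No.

Yes

Comparing payoff streams over the 6 periods until play realigns: cooperate → 19(1+δ+…+δ^5); deviate → 33 + 16(δ+…+δ^5).
Cooperation is sustained iff (19−16)(δ+…+δ^5) ≥ 33−19.
δ+…+δ^5 = 7/8·(1−(7/8)^5)/(1−7/8) = 3.4096, and (33−19)/(19−16) = 4.6667.
3.4096 < 4.6667, so cooperation is not sustainable.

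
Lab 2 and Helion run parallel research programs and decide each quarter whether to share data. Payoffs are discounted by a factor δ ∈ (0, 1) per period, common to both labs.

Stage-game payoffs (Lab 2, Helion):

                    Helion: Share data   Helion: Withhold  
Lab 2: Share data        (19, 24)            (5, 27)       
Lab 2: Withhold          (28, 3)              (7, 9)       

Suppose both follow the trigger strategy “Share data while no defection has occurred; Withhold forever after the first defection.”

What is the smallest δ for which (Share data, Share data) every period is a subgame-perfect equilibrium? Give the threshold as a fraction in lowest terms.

3/7

For Lab 2: deviation gain 28−19 = 9, per-period punishment loss 19−7 = 12. IC gives δ ≥ 9/21 = 3/7.
For Helion: gain 3, loss 15 per period, so δ ≥ 3/18 = 1/6.
The tighter constraint is Lab 2's, so cooperation needs δ ≥ 3/7.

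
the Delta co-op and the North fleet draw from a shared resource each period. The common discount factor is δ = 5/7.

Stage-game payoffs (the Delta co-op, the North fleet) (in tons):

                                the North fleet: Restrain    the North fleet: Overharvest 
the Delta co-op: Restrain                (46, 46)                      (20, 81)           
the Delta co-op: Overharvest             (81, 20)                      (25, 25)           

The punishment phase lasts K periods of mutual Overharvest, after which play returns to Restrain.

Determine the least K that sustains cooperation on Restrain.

4

IC: δ(1−δ^K)/(1−δ) ≥ (81−46)/(46−25) = 5/3.
With δ = 5/7: need 1 − δ^K ≥ 5/3·(1−5/7)/(5/7), i.e. δ^K ≤ 0.3333.
Since (5/7)^3 = 0.3644 and (5/7)^4 = 0.2603, the smallest such K is 4.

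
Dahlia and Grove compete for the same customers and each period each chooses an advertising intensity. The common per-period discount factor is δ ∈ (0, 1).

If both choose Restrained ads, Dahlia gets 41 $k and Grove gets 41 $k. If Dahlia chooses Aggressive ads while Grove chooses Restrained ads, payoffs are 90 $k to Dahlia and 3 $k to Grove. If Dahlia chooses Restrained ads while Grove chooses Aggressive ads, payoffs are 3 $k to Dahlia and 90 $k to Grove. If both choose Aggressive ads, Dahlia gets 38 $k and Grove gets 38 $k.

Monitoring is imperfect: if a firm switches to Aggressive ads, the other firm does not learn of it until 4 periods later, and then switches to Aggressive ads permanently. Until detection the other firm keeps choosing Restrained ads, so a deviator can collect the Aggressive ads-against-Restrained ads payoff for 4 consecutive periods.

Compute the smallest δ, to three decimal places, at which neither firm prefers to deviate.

0.985

Deviating for the 4 undetected periods gains 90−41 = 49 per period over cooperation, then loses 41−38 = 3 per period forever once punishment starts.
Gain: 49(1 + δ + … + δ^3); loss: 3·δ^4/(1−δ).
No profitable deviation ⇔ 49(1−δ^4) ≤ 3·δ^4, i.e. δ^4 ≥ 49/(49+3) = 49/52.
Hence δ ≥ (49/52)^(1/4) ≈ 0.985.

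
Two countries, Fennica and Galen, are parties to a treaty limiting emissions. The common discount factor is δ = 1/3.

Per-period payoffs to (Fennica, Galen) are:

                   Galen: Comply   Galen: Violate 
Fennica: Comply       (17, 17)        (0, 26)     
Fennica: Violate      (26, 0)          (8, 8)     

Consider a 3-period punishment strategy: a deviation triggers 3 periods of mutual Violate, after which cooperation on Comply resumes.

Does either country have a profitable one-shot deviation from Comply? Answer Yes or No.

Yes

Comparing payoff streams over the 4 periods until play realigns: cooperate → 17(1+δ+…+δ^3); deviate → 26 + 8(δ+…+δ^3).
Cooperation is sustained iff (17−8)(δ+…+δ^3) ≥ 26−17.
δ+…+δ^3 = 1/3·(1−(1/3)^3)/(1−1/3) = 0.4815, and (26−17)/(17−8) = 1.0000.
0.4815 < 1.0000, so cooperation is not sustainable.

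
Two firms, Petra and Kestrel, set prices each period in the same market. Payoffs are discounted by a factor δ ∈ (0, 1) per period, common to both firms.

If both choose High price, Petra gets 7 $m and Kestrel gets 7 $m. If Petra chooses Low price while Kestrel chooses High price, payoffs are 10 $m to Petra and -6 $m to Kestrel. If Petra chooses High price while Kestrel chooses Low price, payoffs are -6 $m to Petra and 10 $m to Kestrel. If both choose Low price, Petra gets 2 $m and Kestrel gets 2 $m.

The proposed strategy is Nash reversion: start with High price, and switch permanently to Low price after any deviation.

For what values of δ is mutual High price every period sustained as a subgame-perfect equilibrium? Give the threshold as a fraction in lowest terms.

3/8

Under grim trigger the critical discount factor is (T−C)/(T−P) with T = 10, C = 7, P = 2.
δ* = (10−7)/(10−2) = 3/8.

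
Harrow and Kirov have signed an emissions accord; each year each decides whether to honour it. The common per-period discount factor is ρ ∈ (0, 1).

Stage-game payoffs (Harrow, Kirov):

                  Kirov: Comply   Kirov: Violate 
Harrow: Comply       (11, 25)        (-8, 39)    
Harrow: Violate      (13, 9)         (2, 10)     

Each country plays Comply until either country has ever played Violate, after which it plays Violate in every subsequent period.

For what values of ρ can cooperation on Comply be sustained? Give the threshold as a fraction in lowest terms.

14/29

Harrow's threshold: (13−11)/(13−2) = 2/11.
Kirov's threshold: (39−25)/(39−10) = 14/29.
2/11 < 14/29, so Kirov binds and ρ* = 14/29.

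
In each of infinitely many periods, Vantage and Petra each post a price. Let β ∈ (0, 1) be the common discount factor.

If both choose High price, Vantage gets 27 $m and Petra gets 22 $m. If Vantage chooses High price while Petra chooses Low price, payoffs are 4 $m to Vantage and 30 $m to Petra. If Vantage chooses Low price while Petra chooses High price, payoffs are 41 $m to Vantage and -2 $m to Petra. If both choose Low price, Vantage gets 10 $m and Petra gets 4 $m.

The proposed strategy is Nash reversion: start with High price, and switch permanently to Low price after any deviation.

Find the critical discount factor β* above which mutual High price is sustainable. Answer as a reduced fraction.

14/31

Vantage: cooperation gives 27 each period; deviation gives 41 once then 10 forever.
  27/(1−β) ≥ 41 + 10β/(1−β) ⇒ β ≥ 14/31.
Petra: cooperation gives 22 each period; deviation gives 30 once then 4 forever.
  β ≥ 8/26 = 4/13.
Both must hold, so the binding constraint is Vantage's: β ≥ 14/31.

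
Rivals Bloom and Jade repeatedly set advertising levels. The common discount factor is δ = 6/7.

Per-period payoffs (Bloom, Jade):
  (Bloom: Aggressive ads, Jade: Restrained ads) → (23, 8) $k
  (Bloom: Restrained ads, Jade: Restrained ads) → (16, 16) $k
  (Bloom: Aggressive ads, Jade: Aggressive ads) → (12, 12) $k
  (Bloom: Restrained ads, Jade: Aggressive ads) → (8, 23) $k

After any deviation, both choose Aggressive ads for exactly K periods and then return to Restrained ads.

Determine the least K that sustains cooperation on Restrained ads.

3

IC: δ(1−δ^K)/(1−δ) ≥ (23−16)/(16−12) = 7/4.
With δ = 6/7: need 1 − δ^K ≥ 7/4·(1−6/7)/(6/7), i.e. δ^K ≤ 0.7083.
Since (6/7)^2 = 0.7347 and (6/7)^3 = 0.6297, the smallest such K is 3.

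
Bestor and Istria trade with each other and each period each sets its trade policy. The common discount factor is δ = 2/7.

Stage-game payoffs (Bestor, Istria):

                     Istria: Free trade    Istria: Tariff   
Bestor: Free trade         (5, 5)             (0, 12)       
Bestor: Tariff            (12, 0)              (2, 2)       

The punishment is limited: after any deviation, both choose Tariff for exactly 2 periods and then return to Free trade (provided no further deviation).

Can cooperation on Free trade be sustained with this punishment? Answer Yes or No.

No

Comparing payoff streams over the 3 periods until play realigns: cooperate → 5(1+δ+…+δ^2); deviate → 12 + 2(δ+…+δ^2).
Cooperation is sustained iff (5−2)(δ+…+δ^2) ≥ 12−5.
δ+…+δ^2 = 2/7·(1−(2/7)^2)/(1−2/7) = 0.3673, and (12−5)/(5−2) = 2.3333.
0.3673 < 2.3333, so cooperation is not sustainable.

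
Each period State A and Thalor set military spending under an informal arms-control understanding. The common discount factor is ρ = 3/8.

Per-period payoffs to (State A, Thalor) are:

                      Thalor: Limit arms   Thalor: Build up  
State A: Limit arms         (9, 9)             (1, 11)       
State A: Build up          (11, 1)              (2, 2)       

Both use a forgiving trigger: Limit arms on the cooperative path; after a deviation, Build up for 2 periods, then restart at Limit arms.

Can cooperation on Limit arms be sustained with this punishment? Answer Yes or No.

Yes

IC: ρ+…+ρ^2 ≥ (11−9)/(9−2) = 2/7.
At ρ = 3/8: partial sum = 0.5156 ≥ 0.2857. Cooperation sustainable.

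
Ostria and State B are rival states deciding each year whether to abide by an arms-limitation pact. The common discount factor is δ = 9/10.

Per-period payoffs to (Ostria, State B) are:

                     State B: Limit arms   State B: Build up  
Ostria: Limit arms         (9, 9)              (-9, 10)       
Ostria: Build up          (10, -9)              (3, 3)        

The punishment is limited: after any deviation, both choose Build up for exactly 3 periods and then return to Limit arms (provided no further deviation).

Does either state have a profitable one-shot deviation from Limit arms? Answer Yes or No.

No

A one-shot deviation gives 10 now, then 3 for 3 periods, then back to 9.
Gain from deviating: (10−9) today; loss: (9−3) in each of the next 3 periods.
No-deviation condition: (9−3)(δ+…+δ^3) ≥ 10−9, i.e. δ+…+δ^3 ≥ 1/6.
At δ = 9/10: δ+…+δ^3 = 2.4390 ≥ 0.1667.
So cooperation is sustainable.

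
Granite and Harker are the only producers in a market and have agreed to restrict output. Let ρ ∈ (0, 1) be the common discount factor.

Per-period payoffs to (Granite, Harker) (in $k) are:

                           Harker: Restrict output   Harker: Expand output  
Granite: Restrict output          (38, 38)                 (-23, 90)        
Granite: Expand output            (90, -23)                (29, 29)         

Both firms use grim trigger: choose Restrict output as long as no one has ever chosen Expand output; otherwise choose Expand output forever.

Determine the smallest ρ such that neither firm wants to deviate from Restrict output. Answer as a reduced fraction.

52/61

Under grim trigger the critical discount factor is (T−C)/(T−P) with T = 90, C = 38, P = 29.
ρ* = (90−38)/(90−29) = 52/61.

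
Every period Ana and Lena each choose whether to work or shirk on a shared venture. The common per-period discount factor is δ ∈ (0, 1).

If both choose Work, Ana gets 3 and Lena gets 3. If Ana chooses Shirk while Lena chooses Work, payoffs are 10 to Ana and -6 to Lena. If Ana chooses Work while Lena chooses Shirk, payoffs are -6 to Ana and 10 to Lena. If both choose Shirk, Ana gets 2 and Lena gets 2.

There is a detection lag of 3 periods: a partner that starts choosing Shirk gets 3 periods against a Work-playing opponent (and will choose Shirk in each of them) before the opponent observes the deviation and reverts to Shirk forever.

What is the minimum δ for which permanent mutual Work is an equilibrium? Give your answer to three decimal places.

A deviator earns 10 for 3 periods, then 2 forever; cooperating earns 3 forever. Multiplying the IC by (1−δ):
3 ≥ 10(1−δ^3) + 2δ^3, so 8·δ^3 ≥ 7 and δ^3 ≥ 7/8.
δ ≥ (7/8)^(1/3) ≈ 0.956.

0.956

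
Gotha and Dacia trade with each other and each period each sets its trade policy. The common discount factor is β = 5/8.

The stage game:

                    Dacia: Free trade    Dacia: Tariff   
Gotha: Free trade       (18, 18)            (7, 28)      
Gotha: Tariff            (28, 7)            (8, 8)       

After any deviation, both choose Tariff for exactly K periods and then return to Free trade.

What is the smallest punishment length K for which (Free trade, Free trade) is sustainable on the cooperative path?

2

No profitable deviation requires (18−8)(β+…+β^K) ≥ 28−18, i.e. β+…+β^K ≥ 1 ≈ 1.0000.
With β = 5/8, the partial sums are K=1: 0.6250, K=2: 1.0156.
K = 2 is the first length at which the sum reaches 1.0000.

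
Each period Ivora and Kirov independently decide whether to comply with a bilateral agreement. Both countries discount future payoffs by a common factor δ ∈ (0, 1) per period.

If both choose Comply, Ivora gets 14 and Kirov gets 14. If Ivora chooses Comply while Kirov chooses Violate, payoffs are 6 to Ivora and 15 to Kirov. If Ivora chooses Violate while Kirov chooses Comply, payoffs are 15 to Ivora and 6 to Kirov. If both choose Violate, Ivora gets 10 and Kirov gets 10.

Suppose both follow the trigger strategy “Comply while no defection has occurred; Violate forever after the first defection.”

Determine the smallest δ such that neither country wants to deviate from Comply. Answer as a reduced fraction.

1/5

Cooperation forever yields 14 each period: 14/(1−δ).
Deviating yields 15 once, then 10 forever: 15 + 10δ/(1−δ).
No profitable deviation requires 14/(1−δ) ≥ 15 + 10δ/(1−δ).
Multiplying by (1−δ): 14 ≥ 15(1−δ) + 10δ = 15 − 5δ.
So 5δ ≥ 1, i.e. δ ≥ 1/5.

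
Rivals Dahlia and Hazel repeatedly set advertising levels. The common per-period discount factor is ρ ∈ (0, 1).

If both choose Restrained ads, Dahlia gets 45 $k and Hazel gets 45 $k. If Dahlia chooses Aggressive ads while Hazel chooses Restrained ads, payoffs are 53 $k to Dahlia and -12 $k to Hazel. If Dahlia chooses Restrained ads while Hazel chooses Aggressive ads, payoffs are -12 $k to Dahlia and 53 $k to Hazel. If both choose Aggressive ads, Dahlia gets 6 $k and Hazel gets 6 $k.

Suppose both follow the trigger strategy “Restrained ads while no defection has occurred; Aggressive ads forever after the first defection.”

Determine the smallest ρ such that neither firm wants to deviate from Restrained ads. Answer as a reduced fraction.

One-period gain from deviating is 53 − 45 = 8. The loss is 45 − 6 = 39 in every subsequent period, with present value 39·ρ/(1−ρ).
Deviation is unprofitable when 39·ρ/(1−ρ) ≥ 8, i.e. ρ/(1−ρ) ≥ 8/39.
Equivalently ρ ≥ 8/(8+39) = 8/47.

8/47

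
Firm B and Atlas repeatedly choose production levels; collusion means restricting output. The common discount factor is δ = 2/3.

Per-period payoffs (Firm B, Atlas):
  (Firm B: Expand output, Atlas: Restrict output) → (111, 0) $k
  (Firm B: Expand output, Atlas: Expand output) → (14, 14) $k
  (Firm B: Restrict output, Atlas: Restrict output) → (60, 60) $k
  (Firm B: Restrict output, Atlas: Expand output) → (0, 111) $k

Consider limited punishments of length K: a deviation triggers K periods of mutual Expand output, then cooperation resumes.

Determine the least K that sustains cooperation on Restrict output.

No profitable deviation requires (60−14)(δ+…+δ^K) ≥ 111−60, i.e. δ+…+δ^K ≥ 51/46 ≈ 1.1087.
With δ = 2/3, the partial sums are K=1: 0.6667, K=2: 1.1111.
K = 2 is the first length at which the sum reaches 1.1087.

2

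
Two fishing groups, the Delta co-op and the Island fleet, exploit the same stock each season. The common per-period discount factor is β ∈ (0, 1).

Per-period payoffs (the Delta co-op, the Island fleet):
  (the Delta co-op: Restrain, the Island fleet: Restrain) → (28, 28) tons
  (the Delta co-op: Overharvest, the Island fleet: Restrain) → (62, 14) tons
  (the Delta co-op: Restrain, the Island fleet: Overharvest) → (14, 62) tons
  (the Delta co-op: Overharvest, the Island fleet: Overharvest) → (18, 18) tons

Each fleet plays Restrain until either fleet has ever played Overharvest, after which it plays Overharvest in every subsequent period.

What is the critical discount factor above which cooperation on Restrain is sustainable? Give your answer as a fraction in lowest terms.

28/(1−β) ≥ 62 + 18β/(1−β)
28 ≥ 62 − 44β
β ≥ 34/44 = 17/22.

17/22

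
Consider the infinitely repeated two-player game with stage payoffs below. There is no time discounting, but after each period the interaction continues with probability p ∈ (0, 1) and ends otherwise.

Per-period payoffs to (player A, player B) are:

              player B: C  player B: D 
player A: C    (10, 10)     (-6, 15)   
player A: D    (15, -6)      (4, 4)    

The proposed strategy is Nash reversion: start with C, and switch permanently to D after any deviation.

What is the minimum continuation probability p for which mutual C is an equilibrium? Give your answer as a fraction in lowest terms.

5/11

With no time discounting, the continuation probability p plays the role of the discount factor.
Grim-trigger IC: 10/(1−p) ≥ 15 + 4p/(1−p) ⇒ p ≥ (15−10)/(15−4) = 5/11.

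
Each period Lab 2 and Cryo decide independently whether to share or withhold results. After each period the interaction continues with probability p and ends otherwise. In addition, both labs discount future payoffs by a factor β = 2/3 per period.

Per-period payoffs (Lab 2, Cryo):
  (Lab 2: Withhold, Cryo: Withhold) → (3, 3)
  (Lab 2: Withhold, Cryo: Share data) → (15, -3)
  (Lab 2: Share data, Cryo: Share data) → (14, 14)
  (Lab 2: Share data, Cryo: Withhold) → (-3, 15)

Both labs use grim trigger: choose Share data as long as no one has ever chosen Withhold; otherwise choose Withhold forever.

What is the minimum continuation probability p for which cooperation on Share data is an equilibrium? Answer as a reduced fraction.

With continuation probability p and discount β, the effective per-period discount factor is βp.
Grim-trigger IC: βp ≥ (15−14)/(15−3) = 1/12.
So p ≥ (1/12)/(2/3) = 1/8.

1/8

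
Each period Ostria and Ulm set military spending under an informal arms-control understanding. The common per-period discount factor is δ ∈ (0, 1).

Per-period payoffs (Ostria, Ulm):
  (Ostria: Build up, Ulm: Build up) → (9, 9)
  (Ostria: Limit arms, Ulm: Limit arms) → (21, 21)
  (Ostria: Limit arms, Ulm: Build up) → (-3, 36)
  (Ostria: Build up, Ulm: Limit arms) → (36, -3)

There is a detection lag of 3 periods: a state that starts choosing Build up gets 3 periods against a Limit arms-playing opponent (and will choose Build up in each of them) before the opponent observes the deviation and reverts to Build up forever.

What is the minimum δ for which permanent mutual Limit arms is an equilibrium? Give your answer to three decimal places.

0.822

A deviator earns 36 for 3 periods, then 9 forever; cooperating earns 21 forever. Multiplying the IC by (1−δ):
21 ≥ 36(1−δ^3) + 9δ^3, so 27·δ^3 ≥ 15 and δ^3 ≥ 5/9.
δ ≥ (5/9)^(1/3) ≈ 0.822.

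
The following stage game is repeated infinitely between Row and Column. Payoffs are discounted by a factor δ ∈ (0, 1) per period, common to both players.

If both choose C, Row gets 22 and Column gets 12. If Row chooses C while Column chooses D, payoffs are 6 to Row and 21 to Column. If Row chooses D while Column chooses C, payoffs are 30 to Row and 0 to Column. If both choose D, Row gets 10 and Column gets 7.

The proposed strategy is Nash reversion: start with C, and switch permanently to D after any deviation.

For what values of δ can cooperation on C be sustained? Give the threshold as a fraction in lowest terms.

Row: cooperation gives 22 each period; deviation gives 30 once then 10 forever.
  22/(1−δ) ≥ 30 + 10δ/(1−δ) ⇒ δ ≥ 8/20 = 2/5.
Column: cooperation gives 12 each period; deviation gives 21 once then 7 forever.
  δ ≥ 9/14.
Both must hold, so the binding constraint is Column's: δ ≥ 9/14.

9/14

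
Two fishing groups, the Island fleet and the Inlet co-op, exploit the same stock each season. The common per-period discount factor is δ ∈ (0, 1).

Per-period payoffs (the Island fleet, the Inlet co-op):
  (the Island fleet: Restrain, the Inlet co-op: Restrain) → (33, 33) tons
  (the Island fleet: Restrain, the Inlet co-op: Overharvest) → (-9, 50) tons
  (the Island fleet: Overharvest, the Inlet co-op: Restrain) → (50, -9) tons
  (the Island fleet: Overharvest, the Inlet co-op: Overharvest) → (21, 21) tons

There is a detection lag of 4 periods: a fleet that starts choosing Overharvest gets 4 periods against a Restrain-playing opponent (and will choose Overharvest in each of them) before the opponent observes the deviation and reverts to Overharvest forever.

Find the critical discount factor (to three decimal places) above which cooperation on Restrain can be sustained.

0.875

A deviator earns 50 for 4 periods, then 21 forever; cooperating earns 33 forever. Multiplying the IC by (1−δ):
33 ≥ 50(1−δ^4) + 21δ^4, so 29·δ^4 ≥ 17 and δ^4 ≥ 17/29.
δ ≥ (17/29)^(1/4) ≈ 0.875.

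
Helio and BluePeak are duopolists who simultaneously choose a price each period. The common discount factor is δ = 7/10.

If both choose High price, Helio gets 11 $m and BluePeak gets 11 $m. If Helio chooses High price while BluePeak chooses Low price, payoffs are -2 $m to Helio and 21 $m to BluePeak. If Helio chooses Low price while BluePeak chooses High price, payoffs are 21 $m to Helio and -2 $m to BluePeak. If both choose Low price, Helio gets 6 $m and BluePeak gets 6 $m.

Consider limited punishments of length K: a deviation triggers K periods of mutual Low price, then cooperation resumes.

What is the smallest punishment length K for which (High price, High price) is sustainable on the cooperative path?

6

Need Σ_{k=1}^{K} δ^k ≥ (21−11)/(11−6) = 2.0000 at δ = 7/10.
At K = 5 the sum is 1.9412 < 2.0000; at K = 6 it is 2.0588 ≥ 2.0000.
So the minimum punishment length is K = 6.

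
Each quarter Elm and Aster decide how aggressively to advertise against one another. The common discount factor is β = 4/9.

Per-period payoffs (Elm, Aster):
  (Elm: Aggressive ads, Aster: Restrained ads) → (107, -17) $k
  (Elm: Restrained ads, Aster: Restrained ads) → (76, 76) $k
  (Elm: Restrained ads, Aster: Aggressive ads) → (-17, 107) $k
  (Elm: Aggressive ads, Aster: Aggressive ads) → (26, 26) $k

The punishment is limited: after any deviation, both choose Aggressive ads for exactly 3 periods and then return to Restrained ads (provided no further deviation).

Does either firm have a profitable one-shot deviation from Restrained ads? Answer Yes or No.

No

IC: β+…+β^3 ≥ (107−76)/(76−26) = 31/50.
At β = 4/9: partial sum = 0.7298 ≥ 0.6200. Cooperation sustainable.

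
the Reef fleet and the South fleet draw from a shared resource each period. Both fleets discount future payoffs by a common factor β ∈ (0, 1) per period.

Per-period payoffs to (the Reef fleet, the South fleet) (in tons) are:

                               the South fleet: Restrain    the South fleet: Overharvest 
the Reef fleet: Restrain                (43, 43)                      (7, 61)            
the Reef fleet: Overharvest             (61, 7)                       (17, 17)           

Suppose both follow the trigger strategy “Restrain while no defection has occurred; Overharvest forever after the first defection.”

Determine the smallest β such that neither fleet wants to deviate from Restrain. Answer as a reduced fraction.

9/22

43/(1−β) ≥ 61 + 17β/(1−β)
43 ≥ 61 − 44β
β ≥ 18/44 = 9/22.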